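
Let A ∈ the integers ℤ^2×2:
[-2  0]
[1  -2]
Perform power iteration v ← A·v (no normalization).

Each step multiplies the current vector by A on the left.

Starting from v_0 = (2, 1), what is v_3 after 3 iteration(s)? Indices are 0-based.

v_0 = (2, 1).
v_1 = A·v_0 = (-4, 0).
v_2 = A·v_1 = (8, -4).
v_3 = A·v_2 = (-16, 16).

v_3 = (-16, 16)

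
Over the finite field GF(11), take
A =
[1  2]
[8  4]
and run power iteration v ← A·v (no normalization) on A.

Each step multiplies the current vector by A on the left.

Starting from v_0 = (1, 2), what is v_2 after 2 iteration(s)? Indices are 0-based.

v_2 = (4, 5)

v_0 = (1, 2).
v_1 = A·v_0 = (5, 5).
v_2 = A·v_1 = (4, 5).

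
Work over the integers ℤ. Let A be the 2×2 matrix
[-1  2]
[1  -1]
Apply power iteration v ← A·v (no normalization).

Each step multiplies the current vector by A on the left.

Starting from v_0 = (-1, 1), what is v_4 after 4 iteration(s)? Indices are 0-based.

v_0 = (-1, 1).
v_1 = A·v_0 = (3, -2).
v_2 = A·v_1 = (-7, 5).
v_3 = A·v_2 = (17, -12).
v_4 = A·v_3 = (-41, 29).

v_4 = (-41, 29)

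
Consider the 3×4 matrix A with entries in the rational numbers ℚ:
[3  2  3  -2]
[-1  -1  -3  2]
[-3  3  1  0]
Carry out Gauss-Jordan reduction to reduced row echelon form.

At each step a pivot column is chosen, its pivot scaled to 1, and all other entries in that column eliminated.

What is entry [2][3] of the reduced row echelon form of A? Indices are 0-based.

M[2][3] = -9/13

pivot(0,0)=3: scale R0 → (1, 2/3, 1, -2/3)
  clear (1,0): R1 −= (-1)R0 → (0, -1/3, -2, 4/3)
  clear (2,0): R2 −= (-3)R0 → (0, 5, 4, -2)
pivot(1,1)=-1/3: scale R1 → (0, 1, 6, -4)
  clear (0,1): R0 −= (2/3)R1 → (1, 0, -3, 2)
  clear (2,1): R2 −= (5)R1 → (0, 0, -26, 18)
pivot(2,2)=-26: scale R2 → (0, 0, 1, -9/13)
  clear (0,2): R0 −= (-3)R2 → (1, 0, 0, -1/13)
  clear (1,2): R1 −= (6)R2 → (0, 1, 0, 2/13)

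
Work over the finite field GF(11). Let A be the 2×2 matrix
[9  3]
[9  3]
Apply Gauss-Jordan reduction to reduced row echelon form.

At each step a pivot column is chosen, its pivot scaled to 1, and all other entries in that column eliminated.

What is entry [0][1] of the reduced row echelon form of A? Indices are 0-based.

step 1: normalize row 0 (÷9) = (1, 4)
  row 1: subtract 9×row0 = (0, 0)
skip col 1 (zero from row 1)

M[0][1] = 4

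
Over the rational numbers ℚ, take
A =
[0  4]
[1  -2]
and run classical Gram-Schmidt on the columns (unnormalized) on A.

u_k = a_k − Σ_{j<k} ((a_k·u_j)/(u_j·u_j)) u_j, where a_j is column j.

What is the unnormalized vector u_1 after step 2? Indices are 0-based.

Step 1: u_0 = a_0 = (0, 1).
Step 2: u_1 = a_1 − (-2)·u_0 = (4, 0).

u_1 = (4, 0)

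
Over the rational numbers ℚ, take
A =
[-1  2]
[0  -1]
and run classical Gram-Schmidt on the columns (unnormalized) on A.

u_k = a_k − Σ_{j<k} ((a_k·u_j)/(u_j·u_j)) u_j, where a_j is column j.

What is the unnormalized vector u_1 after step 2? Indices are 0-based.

u_1 = (0, -1)

Step 1: u_0 = a_0 = (-1, 0).
Step 2: u_1 = a_1 − (-2)·u_0 = (0, -1).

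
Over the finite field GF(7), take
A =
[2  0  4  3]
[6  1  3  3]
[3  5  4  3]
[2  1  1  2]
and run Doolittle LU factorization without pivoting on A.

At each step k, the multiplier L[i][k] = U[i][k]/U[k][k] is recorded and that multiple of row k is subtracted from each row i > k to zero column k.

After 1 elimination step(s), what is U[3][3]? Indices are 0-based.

U[3][3] = 6

Step 1: pivot at (0,0) is 2.
  row1 ← row1 − (3)·row0  ⇒  L[1][0]=3, U row1=(0, 1, 5, 1)
  row2 ← row2 − (5)·row0  ⇒  L[2][0]=5, U row2=(0, 5, 5, 2)
  row3 ← row3 − (1)·row0  ⇒  L[3][0]=1, U row3=(0, 1, 4, 6)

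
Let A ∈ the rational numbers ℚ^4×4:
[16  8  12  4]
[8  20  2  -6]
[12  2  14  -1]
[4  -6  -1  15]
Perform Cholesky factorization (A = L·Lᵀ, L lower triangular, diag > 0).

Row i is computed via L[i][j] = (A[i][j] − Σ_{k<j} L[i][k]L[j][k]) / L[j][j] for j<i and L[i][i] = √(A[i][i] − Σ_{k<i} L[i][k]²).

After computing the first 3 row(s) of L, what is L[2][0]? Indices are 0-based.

L[2][0] = 3

Step 1: L[0][0] = √(16) = 4.
  L[1][0] = (8) / L[0][0] = 2.
Step 2: L[1][1] = √(16) = 4.
  L[2][0] = (12) / L[0][0] = 3.
  L[2][1] = (-4) / L[1][1] = -1.
Step 3: L[2][2] = √(4) = 2.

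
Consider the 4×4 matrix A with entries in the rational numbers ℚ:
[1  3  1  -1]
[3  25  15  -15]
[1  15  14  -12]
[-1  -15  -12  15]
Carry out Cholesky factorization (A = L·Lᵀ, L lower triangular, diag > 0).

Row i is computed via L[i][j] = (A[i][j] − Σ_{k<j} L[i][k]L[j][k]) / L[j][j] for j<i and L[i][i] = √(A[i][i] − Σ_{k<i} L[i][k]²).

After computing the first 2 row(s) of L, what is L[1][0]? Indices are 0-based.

L[1][0] = 3

Step 1: L[0][0] = √(1) = 1.
  L[1][0] = (3) / L[0][0] = 3.
Step 2: L[1][1] = √(16) = 4.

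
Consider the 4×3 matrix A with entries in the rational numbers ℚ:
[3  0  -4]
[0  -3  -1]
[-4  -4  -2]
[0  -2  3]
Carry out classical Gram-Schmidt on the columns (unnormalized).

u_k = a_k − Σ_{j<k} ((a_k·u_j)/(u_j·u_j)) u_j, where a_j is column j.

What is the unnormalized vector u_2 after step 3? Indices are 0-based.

u_2 = (-184/67, 14/67, -138/67, 255/67)

Step 1: u_0 = a_0 = (3, 0, -4, 0).
Step 2: u_1 = a_1 − (16/25)·u_0 = (-48/25, -3, -36/25, -2).
Step 3: u_2 = a_2 − (-4/25)·u_0 − (27/67)·u_1 = (-184/67, 14/67, -138/67, 255/67).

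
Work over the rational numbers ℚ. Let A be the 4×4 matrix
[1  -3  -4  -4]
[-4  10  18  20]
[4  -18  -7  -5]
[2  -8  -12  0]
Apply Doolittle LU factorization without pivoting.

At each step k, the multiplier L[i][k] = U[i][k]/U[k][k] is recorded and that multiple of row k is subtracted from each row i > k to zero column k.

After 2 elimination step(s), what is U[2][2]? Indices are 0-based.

[col 0] pivot 1
  R1 -= -4*R0 → (0, -2, 2, 4)  (L[1][0] := -4)
  R2 -= 4*R0 → (0, -6, 9, 11)  (L[2][0] := 4)
  R3 -= 2*R0 → (0, -2, -4, 8)  (L[3][0] := 2)
[col 1] pivot -2
  R2 -= 3*R1 → (0, 0, 3, -1)  (L[2][1] := 3)
  R3 -= 1*R1 → (0, 0, -6, 4)  (L[3][1] := 1)

U[2][2] = 3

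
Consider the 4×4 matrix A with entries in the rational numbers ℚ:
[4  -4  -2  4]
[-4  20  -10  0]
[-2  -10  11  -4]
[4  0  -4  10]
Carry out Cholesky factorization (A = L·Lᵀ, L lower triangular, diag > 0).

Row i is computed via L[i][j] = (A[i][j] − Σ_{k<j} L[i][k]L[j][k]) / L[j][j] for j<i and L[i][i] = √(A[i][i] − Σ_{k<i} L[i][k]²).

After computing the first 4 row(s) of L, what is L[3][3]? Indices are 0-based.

Step 1: L[0][0] = √(4) = 2.
  L[1][0] = (-4) / L[0][0] = -2.
Step 2: L[1][1] = √(16) = 4.
  L[2][0] = (-2) / L[0][0] = -1.
  L[2][1] = (-12) / L[1][1] = -3.
Step 3: L[2][2] = √(1) = 1.
  L[3][0] = (4) / L[0][0] = 2.
  L[3][1] = (4) / L[1][1] = 1.
  L[3][2] = (1) / L[2][2] = 1.
Step 4: L[3][3] = √(4) = 2.

L[3][3] = 2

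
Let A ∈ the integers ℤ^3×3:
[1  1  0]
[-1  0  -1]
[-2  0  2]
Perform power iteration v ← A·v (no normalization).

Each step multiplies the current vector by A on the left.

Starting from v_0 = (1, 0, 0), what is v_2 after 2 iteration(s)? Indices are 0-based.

v_2 = (0, 1, -6)

v_0 = (1, 0, 0).
v_1 = A·v_0 = (1, -1, -2).
v_2 = A·v_1 = (0, 1, -6).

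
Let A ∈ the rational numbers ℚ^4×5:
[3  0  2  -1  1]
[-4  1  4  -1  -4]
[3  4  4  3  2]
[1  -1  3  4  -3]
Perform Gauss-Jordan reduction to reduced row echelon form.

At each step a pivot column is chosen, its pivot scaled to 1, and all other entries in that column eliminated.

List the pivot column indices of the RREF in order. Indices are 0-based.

pivot columns: 0, 1, 2, 3

[1] R0 /= 3  ⇒  (1, 0, 2/3, -1/3, 1/3)
     R1 -= -4·R0  ⇒  (0, 1, 20/3, -7/3, -8/3)
     R2 -= 3·R0  ⇒  (0, 4, 2, 4, 1)
     R3 -= 1·R0  ⇒  (0, -1, 7/3, 13/3, -10/3)
[2] R1 /= 1  ⇒  (0, 1, 20/3, -7/3, -8/3)
     R2 -= 4·R1  ⇒  (0, 0, -74/3, 40/3, 35/3)
     R3 -= -1·R1  ⇒  (0, 0, 9, 2, -6)
[3] R2 /= -74/3  ⇒  (0, 0, 1, -20/37, -35/74)
     R0 -= 2/3·R2  ⇒  (1, 0, 0, 1/37, 24/37)
     R1 -= 20/3·R2  ⇒  (0, 1, 0, 47/37, 18/37)
     R3 -= 9·R2  ⇒  (0, 0, 0, 254/37, -129/74)
[4] R3 /= 254/37  ⇒  (0, 0, 0, 1, -129/508)
     R0 -= 1/37·R3  ⇒  (1, 0, 0, 0, 333/508)
     R1 -= 47/37·R3  ⇒  (0, 1, 0, 0, 411/508)
     R2 -= -20/37·R3  ⇒  (0, 0, 1, 0, -155/254)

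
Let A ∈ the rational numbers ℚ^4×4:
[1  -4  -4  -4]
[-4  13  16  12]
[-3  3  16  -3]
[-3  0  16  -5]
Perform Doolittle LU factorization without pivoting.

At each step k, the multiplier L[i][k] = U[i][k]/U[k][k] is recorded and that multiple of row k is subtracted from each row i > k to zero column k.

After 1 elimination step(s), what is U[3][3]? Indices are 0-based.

[col 0] pivot 1
  R1 -= -4*R0 → (0, -3, 0, -4)  (L[1][0] := -4)
  R2 -= -3*R0 → (0, -9, 4, -15)  (L[2][0] := -3)
  R3 -= -3*R0 → (0, -12, 4, -17)  (L[3][0] := -3)

U[3][3] = -17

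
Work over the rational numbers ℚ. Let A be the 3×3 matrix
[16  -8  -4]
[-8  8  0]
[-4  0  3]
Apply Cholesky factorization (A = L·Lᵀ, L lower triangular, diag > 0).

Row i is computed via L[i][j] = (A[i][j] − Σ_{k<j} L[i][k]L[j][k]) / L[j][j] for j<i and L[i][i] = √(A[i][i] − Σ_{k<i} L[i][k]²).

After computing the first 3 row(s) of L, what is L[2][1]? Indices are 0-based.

L[2][1] = -1

Step 1: L[0][0] = √(16) = 4.
  L[1][0] = (-8) / L[0][0] = -2.
Step 2: L[1][1] = √(4) = 2.
  L[2][0] = (-4) / L[0][0] = -1.
  L[2][1] = (-2) / L[1][1] = -1.
Step 3: L[2][2] = √(1) = 1.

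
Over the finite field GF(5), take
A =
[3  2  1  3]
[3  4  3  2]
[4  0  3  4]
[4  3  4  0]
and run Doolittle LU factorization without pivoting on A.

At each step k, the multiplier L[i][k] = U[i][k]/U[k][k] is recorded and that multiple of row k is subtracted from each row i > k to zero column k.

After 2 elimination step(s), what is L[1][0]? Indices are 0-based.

k=0: U[0][0]=3
  eliminate (1,0): mult=1, new row 1: (0, 2, 2, 4); set L[1][0]=1
  eliminate (2,0): mult=3, new row 2: (0, 4, 0, 0); set L[2][0]=3
  eliminate (3,0): mult=3, new row 3: (0, 2, 1, 1); set L[3][0]=3
k=1: U[1][1]=2
  eliminate (2,1): mult=2, new row 2: (0, 0, 1, 2); set L[2][1]=2
  eliminate (3,1): mult=1, new row 3: (0, 0, 4, 2); set L[3][1]=1

L[1][0] = 1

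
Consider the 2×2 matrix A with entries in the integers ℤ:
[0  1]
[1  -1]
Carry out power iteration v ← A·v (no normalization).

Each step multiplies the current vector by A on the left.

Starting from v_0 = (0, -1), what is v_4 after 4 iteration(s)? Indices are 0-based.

v_4 = (3, -5)

v_0 = (0, -1).
v_1 = A·v_0 = (-1, 1).
v_2 = A·v_1 = (1, -2).
v_3 = A·v_2 = (-2, 3).
v_4 = A·v_3 = (3, -5).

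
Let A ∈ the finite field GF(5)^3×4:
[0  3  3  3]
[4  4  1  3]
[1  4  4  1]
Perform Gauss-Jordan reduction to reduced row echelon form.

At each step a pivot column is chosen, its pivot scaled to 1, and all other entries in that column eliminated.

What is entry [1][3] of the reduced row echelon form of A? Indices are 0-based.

M[1][3] = 3

step 1: exchange rows 0,1
step 1: normalize row 0 (÷4) = (1, 1, 4, 2)
  row 2: subtract 1×row0 = (0, 3, 0, 4)
step 2: normalize row 1 (÷3) = (0, 1, 1, 1)
  row 0: subtract 1×row1 = (1, 0, 3, 1)
  row 2: subtract 3×row1 = (0, 0, 2, 1)
step 3: normalize row 2 (÷2) = (0, 0, 1, 3)
  row 0: subtract 3×row2 = (1, 0, 0, 2)
  row 1: subtract 1×row2 = (0, 1, 0, 3)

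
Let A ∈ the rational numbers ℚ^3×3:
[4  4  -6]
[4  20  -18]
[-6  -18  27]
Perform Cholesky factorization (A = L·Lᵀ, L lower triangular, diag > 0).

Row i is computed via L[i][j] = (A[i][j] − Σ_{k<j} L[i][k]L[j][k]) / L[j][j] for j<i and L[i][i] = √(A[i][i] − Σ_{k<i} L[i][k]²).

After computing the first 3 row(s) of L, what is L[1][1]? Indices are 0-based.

Step 1: L[0][0] = √(4) = 2.
  L[1][0] = (4) / L[0][0] = 2.
Step 2: L[1][1] = √(16) = 4.
  L[2][0] = (-6) / L[0][0] = -3.
  L[2][1] = (-12) / L[1][1] = -3.
Step 3: L[2][2] = √(9) = 3.

L[1][1] = 4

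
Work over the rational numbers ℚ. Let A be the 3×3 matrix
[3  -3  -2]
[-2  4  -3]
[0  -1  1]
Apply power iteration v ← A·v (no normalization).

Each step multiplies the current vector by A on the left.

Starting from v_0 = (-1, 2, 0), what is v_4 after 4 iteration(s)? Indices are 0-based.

v_4 = (-2023, 2474, -474)

v_0 = (-1, 2, 0).
v_1 = A·v_0 = (-9, 10, -2).
v_2 = A·v_1 = (-53, 64, -12).
v_3 = A·v_2 = (-327, 398, -76).
v_4 = A·v_3 = (-2023, 2474, -474).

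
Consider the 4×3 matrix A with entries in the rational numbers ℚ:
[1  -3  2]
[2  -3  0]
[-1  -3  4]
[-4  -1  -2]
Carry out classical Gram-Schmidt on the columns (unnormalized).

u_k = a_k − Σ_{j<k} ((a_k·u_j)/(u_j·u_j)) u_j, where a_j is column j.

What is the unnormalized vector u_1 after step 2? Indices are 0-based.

Step 1: u_0 = a_0 = (1, 2, -1, -4).
Step 2: u_1 = a_1 − (-1/11)·u_0 = (-32/11, -31/11, -34/11, -15/11).

u_1 = (-32/11, -31/11, -34/11, -15/11)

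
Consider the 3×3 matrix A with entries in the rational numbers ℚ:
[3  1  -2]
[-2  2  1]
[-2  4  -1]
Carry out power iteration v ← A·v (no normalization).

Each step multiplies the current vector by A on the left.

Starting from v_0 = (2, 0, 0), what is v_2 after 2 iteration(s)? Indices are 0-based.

v_2 = (22, -24, -24)

v_0 = (2, 0, 0).
v_1 = A·v_0 = (6, -4, -4).
v_2 = A·v_1 = (22, -24, -24).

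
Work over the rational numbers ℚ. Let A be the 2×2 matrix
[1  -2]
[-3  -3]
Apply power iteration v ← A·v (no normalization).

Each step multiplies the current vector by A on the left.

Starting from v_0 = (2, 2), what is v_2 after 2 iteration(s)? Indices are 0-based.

v_0 = (2, 2).
v_1 = A·v_0 = (-2, -12).
v_2 = A·v_1 = (22, 42).

v_2 = (22, 42)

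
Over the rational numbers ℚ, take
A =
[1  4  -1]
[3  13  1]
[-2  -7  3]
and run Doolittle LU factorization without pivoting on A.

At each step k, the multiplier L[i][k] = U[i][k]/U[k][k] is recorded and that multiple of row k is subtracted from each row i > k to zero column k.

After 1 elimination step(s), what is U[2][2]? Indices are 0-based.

[col 0] pivot 1
  R1 -= 3*R0 → (0, 1, 4)  (L[1][0] := 3)
  R2 -= -2*R0 → (0, 1, 1)  (L[2][0] := -2)

U[2][2] = 1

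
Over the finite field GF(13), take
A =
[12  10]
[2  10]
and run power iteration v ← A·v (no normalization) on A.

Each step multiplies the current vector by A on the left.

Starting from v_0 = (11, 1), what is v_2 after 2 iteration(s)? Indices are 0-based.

v_0 = (11, 1).
v_1 = A·v_0 = (12, 6).
v_2 = A·v_1 = (9, 6).

v_2 = (9, 6)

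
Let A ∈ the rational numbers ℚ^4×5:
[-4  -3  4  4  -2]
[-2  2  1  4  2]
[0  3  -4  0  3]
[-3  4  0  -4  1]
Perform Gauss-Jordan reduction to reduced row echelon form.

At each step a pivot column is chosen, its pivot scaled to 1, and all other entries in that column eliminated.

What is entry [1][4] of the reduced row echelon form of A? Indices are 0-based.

M[1][4] = 65/109

[1] R0 /= -4  ⇒  (1, 3/4, -1, -1, 1/2)
     R1 -= -2·R0  ⇒  (0, 7/2, -1, 2, 3)
     R3 -= -3·R0  ⇒  (0, 25/4, -3, -7, 5/2)
[2] R1 /= 7/2  ⇒  (0, 1, -2/7, 4/7, 6/7)
     R0 -= 3/4·R1  ⇒  (1, 0, -11/14, -10/7, -1/7)
     R2 -= 3·R1  ⇒  (0, 0, -22/7, -12/7, 3/7)
     R3 -= 25/4·R1  ⇒  (0, 0, -17/14, -74/7, -20/7)
[3] R2 /= -22/7  ⇒  (0, 0, 1, 6/11, -3/22)
     R0 -= -11/14·R2  ⇒  (1, 0, 0, -1, -1/4)
     R1 -= -2/7·R2  ⇒  (0, 1, 0, 8/11, 9/11)
     R3 -= -17/14·R2  ⇒  (0, 0, 0, -109/11, -133/44)
[4] R3 /= -109/11  ⇒  (0, 0, 0, 1, 133/436)
     R0 -= -1·R3  ⇒  (1, 0, 0, 0, 6/109)
     R1 -= 8/11·R3  ⇒  (0, 1, 0, 0, 65/109)
     R2 -= 6/11·R3  ⇒  (0, 0, 1, 0, -33/109)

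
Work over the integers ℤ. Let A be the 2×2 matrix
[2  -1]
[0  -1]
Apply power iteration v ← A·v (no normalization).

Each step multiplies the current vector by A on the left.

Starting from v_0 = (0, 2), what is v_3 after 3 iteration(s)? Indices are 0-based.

v_3 = (-6, -2)

v_0 = (0, 2).
v_1 = A·v_0 = (-2, -2).
v_2 = A·v_1 = (-2, 2).
v_3 = A·v_2 = (-6, -2).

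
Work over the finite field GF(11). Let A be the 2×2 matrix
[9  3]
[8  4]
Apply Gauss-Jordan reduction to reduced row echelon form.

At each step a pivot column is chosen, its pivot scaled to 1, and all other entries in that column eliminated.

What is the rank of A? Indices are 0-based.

rank = 2

[1] R0 /= 9  ⇒  (1, 4)
     R1 -= 8·R0  ⇒  (0, 5)
[2] R1 /= 5  ⇒  (0, 1)
     R0 -= 4·R1  ⇒  (1, 0)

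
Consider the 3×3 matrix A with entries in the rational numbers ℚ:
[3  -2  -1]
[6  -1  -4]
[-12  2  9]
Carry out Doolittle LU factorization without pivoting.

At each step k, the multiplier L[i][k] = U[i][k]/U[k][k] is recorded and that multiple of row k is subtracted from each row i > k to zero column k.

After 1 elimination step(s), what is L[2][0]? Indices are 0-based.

L[2][0] = -4

k=0: U[0][0]=3
  eliminate (1,0): mult=2, new row 1: (0, 3, -2); set L[1][0]=2
  eliminate (2,0): mult=-4, new row 2: (0, -6, 5); set L[2][0]=-4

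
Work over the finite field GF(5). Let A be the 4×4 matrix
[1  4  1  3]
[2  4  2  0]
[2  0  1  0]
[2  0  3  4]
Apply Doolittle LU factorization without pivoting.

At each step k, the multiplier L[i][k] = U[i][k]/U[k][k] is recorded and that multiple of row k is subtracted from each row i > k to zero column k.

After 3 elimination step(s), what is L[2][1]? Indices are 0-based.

L[2][1] = 2

Step 1: pivot at (0,0) is 1.
  row1 ← row1 − (2)·row0  ⇒  L[1][0]=2, U row1=(0, 1, 0, 4)
  row2 ← row2 − (2)·row0  ⇒  L[2][0]=2, U row2=(0, 2, 4, 4)
  row3 ← row3 − (2)·row0  ⇒  L[3][0]=2, U row3=(0, 2, 1, 3)
Step 2: pivot at (1,1) is 1.
  row2 ← row2 − (2)·row1  ⇒  L[2][1]=2, U row2=(0, 0, 4, 1)
  row3 ← row3 − (2)·row1  ⇒  L[3][1]=2, U row3=(0, 0, 1, 0)
Step 3: pivot at (2,2) is 4.
  row3 ← row3 − (4)·row2  ⇒  L[3][2]=4, U row3=(0, 0, 0, 1)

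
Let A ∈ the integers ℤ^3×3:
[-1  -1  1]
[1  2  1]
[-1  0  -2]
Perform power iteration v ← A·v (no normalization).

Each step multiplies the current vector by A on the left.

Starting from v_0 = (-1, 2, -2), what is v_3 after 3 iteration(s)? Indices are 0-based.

v_3 = (-18, 8, 7)

v_0 = (-1, 2, -2).
v_1 = A·v_0 = (-3, 1, 5).
v_2 = A·v_1 = (7, 4, -7).
v_3 = A·v_2 = (-18, 8, 7).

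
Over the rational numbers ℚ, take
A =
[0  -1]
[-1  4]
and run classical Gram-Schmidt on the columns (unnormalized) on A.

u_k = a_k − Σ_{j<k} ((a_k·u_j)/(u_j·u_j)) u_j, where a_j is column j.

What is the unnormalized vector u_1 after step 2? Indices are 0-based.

u_1 = (-1, 0)

Step 1: u_0 = a_0 = (0, -1).
Step 2: u_1 = a_1 − (-4)·u_0 = (-1, 0).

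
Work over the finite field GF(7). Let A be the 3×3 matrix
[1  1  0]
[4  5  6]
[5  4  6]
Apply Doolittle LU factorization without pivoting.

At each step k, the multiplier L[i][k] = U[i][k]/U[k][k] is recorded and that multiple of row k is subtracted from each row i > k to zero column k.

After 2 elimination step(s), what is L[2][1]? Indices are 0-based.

L[2][1] = 6

[col 0] pivot 1
  R1 -= 4*R0 → (0, 1, 6)  (L[1][0] := 4)
  R2 -= 5*R0 → (0, 6, 6)  (L[2][0] := 5)
[col 1] pivot 1
  R2 -= 6*R1 → (0, 0, 5)  (L[2][1] := 6)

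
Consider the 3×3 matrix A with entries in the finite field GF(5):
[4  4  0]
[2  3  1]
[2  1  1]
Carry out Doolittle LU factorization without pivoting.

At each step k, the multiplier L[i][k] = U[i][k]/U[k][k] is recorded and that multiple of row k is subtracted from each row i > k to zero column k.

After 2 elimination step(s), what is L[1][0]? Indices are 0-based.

Step 1: pivot at (0,0) is 4.
  row1 ← row1 − (3)·row0  ⇒  L[1][0]=3, U row1=(0, 1, 1)
  row2 ← row2 − (3)·row0  ⇒  L[2][0]=3, U row2=(0, 4, 1)
Step 2: pivot at (1,1) is 1.
  row2 ← row2 − (4)·row1  ⇒  L[2][1]=4, U row2=(0, 0, 2)

L[1][0] = 3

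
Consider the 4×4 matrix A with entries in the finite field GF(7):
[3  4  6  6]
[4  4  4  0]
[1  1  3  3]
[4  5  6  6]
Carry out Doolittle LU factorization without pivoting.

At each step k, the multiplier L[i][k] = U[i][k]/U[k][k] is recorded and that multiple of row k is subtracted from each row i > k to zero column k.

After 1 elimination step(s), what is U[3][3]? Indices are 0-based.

Step 1: pivot at (0,0) is 3.
  row1 ← row1 − (6)·row0  ⇒  L[1][0]=6, U row1=(0, 1, 3, 6)
  row2 ← row2 − (5)·row0  ⇒  L[2][0]=5, U row2=(0, 2, 1, 1)
  row3 ← row3 − (6)·row0  ⇒  L[3][0]=6, U row3=(0, 2, 5, 5)

U[3][3] = 5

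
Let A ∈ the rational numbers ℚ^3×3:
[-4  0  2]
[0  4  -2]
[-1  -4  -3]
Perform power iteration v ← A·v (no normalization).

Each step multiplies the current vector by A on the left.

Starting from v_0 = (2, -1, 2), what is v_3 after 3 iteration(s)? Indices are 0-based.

v_3 = (64, -192, -56)

v_0 = (2, -1, 2).
v_1 = A·v_0 = (-4, -8, -4).
v_2 = A·v_1 = (8, -24, 48).
v_3 = A·v_2 = (64, -192, -56).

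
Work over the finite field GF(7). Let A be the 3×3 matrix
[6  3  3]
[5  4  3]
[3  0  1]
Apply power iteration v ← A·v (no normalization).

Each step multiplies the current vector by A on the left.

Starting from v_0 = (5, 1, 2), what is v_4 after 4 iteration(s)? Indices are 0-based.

v_4 = (3, 6, 5)

v_0 = (5, 1, 2).
v_1 = A·v_0 = (4, 0, 3).
v_2 = A·v_1 = (5, 1, 1).
v_3 = A·v_2 = (1, 4, 2).
v_4 = A·v_3 = (3, 6, 5).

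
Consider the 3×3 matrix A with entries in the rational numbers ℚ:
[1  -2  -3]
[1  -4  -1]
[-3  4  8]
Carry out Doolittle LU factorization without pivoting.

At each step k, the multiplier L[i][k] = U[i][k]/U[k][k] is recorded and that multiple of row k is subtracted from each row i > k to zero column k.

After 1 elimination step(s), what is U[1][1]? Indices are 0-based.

[col 0] pivot 1
  R1 -= 1*R0 → (0, -2, 2)  (L[1][0] := 1)
  R2 -= -3*R0 → (0, -2, -1)  (L[2][0] := -3)

U[1][1] = -2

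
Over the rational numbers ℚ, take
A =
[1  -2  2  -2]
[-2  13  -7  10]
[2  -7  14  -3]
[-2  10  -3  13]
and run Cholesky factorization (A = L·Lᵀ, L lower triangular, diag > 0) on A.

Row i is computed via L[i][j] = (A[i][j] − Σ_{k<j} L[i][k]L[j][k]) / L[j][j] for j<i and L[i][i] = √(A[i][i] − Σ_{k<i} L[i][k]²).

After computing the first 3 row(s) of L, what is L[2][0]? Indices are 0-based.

L[2][0] = 2

Step 1: L[0][0] = √(1) = 1.
  L[1][0] = (-2) / L[0][0] = -2.
Step 2: L[1][1] = √(9) = 3.
  L[2][0] = (2) / L[0][0] = 2.
  L[2][1] = (-3) / L[1][1] = -1.
Step 3: L[2][2] = √(9) = 3.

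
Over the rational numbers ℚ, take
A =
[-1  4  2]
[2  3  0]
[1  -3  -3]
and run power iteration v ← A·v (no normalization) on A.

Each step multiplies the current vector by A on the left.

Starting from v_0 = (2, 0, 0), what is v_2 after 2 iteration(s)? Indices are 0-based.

v_0 = (2, 0, 0).
v_1 = A·v_0 = (-2, 4, 2).
v_2 = A·v_1 = (22, 8, -20).

v_2 = (22, 8, -20)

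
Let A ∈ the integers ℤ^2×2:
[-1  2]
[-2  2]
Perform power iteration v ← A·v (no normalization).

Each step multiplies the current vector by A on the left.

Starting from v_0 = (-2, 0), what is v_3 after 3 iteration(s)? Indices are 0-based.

v_0 = (-2, 0).
v_1 = A·v_0 = (2, 4).
v_2 = A·v_1 = (6, 4).
v_3 = A·v_2 = (2, -4).

v_3 = (2, -4)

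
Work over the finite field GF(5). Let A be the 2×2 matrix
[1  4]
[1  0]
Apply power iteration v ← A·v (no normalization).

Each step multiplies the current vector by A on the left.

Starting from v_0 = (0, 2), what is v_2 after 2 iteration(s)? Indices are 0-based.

v_0 = (0, 2).
v_1 = A·v_0 = (3, 0).
v_2 = A·v_1 = (3, 3).

v_2 = (3, 3)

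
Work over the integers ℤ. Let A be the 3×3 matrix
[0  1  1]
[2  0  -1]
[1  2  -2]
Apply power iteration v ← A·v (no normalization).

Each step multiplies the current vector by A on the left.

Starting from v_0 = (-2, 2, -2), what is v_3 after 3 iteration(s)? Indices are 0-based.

v_0 = (-2, 2, -2).
v_1 = A·v_0 = (0, -2, 6).
v_2 = A·v_1 = (4, -6, -16).
v_3 = A·v_2 = (-22, 24, 24).

v_3 = (-22, 24, 24)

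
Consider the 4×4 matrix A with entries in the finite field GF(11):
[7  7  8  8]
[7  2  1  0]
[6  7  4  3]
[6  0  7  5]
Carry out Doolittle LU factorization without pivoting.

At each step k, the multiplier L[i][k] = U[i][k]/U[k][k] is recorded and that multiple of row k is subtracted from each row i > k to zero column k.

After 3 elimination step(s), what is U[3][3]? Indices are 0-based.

k=0: U[0][0]=7
  eliminate (1,0): mult=1, new row 1: (0, 6, 4, 3); set L[1][0]=1
  eliminate (2,0): mult=4, new row 2: (0, 1, 5, 4); set L[2][0]=4
  eliminate (3,0): mult=4, new row 3: (0, 5, 8, 6); set L[3][0]=4
k=1: U[1][1]=6
  eliminate (2,1): mult=2, new row 2: (0, 0, 8, 9); set L[2][1]=2
  eliminate (3,1): mult=10, new row 3: (0, 0, 1, 9); set L[3][1]=10
k=2: U[2][2]=8
  eliminate (3,2): mult=7, new row 3: (0, 0, 0, 1); set L[3][2]=7

U[3][3] = 1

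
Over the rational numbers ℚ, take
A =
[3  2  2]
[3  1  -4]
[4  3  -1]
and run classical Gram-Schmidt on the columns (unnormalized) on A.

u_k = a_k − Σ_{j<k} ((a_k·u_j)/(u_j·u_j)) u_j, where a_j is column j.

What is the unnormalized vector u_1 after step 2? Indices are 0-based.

u_1 = (5/34, -29/34, 9/17)

Step 1: u_0 = a_0 = (3, 3, 4).
Step 2: u_1 = a_1 − (21/34)·u_0 = (5/34, -29/34, 9/17).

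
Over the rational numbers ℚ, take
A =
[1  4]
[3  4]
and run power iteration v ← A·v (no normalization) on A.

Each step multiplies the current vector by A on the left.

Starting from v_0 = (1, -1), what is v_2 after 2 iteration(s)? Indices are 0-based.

v_2 = (-7, -13)

v_0 = (1, -1).
v_1 = A·v_0 = (-3, -1).
v_2 = A·v_1 = (-7, -13).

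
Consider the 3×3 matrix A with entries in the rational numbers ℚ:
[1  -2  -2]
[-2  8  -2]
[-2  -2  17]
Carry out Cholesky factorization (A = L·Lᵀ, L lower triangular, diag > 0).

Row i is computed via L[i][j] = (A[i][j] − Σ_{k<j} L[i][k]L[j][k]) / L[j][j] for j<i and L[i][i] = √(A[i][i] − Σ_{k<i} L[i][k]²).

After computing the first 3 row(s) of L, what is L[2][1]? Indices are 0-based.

L[2][1] = -3

Step 1: L[0][0] = √(1) = 1.
  L[1][0] = (-2) / L[0][0] = -2.
Step 2: L[1][1] = √(4) = 2.
  L[2][0] = (-2) / L[0][0] = -2.
  L[2][1] = (-6) / L[1][1] = -3.
Step 3: L[2][2] = √(4) = 2.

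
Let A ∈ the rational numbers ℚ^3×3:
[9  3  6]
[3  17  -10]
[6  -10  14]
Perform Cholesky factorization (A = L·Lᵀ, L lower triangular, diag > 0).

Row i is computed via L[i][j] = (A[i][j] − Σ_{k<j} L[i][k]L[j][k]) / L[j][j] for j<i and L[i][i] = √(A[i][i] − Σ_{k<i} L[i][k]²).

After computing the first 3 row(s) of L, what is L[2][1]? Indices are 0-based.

Step 1: L[0][0] = √(9) = 3.
  L[1][0] = (3) / L[0][0] = 1.
Step 2: L[1][1] = √(16) = 4.
  L[2][0] = (6) / L[0][0] = 2.
  L[2][1] = (-12) / L[1][1] = -3.
Step 3: L[2][2] = √(1) = 1.

L[2][1] = -3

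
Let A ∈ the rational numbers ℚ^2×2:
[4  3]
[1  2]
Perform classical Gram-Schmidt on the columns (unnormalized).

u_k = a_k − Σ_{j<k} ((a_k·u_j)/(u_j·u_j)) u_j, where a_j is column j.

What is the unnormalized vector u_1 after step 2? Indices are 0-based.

Step 1: u_0 = a_0 = (4, 1).
Step 2: u_1 = a_1 − (14/17)·u_0 = (-5/17, 20/17).

u_1 = (-5/17, 20/17)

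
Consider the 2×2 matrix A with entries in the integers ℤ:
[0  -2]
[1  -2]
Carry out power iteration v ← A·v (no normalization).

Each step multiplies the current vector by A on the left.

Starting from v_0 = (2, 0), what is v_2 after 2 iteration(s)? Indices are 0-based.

v_0 = (2, 0).
v_1 = A·v_0 = (0, 2).
v_2 = A·v_1 = (-4, -4).

v_2 = (-4, -4)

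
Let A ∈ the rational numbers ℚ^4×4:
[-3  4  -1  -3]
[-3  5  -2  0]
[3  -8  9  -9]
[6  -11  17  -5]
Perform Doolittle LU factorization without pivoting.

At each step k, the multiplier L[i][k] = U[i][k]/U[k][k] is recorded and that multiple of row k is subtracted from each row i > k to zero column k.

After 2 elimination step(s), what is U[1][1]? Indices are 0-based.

U[1][1] = 1

Step 1: pivot at (0,0) is -3.
  row1 ← row1 − (1)·row0  ⇒  L[1][0]=1, U row1=(0, 1, -1, 3)
  row2 ← row2 − (-1)·row0  ⇒  L[2][0]=-1, U row2=(0, -4, 8, -12)
  row3 ← row3 − (-2)·row0  ⇒  L[3][0]=-2, U row3=(0, -3, 15, -11)
Step 2: pivot at (1,1) is 1.
  row2 ← row2 − (-4)·row1  ⇒  L[2][1]=-4, U row2=(0, 0, 4, 0)
  row3 ← row3 − (-3)·row1  ⇒  L[3][1]=-3, U row3=(0, 0, 12, -2)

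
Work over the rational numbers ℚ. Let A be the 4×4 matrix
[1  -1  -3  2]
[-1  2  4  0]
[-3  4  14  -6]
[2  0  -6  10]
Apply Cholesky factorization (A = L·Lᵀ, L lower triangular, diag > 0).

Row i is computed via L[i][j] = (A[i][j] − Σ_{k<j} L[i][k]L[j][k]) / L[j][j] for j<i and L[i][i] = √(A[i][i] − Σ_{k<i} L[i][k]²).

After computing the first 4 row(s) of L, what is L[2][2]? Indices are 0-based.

Step 1: L[0][0] = √(1) = 1.
  L[1][0] = (-1) / L[0][0] = -1.
Step 2: L[1][1] = √(1) = 1.
  L[2][0] = (-3) / L[0][0] = -3.
  L[2][1] = (1) / L[1][1] = 1.
Step 3: L[2][2] = √(4) = 2.
  L[3][0] = (2) / L[0][0] = 2.
  L[3][1] = (2) / L[1][1] = 2.
  L[3][2] = (-2) / L[2][2] = -1.
Step 4: L[3][3] = √(1) = 1.

L[2][2] = 2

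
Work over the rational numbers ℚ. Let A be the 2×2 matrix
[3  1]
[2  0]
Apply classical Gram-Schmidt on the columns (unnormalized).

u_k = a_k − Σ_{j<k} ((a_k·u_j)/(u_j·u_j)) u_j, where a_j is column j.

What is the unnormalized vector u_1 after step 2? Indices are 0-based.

u_1 = (4/13, -6/13)

Step 1: u_0 = a_0 = (3, 2).
Step 2: u_1 = a_1 − (3/13)·u_0 = (4/13, -6/13).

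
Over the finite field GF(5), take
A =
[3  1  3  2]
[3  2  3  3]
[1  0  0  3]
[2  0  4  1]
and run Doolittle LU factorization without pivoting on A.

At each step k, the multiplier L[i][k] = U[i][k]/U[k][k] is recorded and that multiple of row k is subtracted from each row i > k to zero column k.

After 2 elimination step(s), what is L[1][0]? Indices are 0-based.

L[1][0] = 1

Step 1: pivot at (0,0) is 3.
  row1 ← row1 − (1)·row0  ⇒  L[1][0]=1, U row1=(0, 1, 0, 1)
  row2 ← row2 − (2)·row0  ⇒  L[2][0]=2, U row2=(0, 3, 4, 4)
  row3 ← row3 − (4)·row0  ⇒  L[3][0]=4, U row3=(0, 1, 2, 3)
Step 2: pivot at (1,1) is 1.
  row2 ← row2 − (3)·row1  ⇒  L[2][1]=3, U row2=(0, 0, 4, 1)
  row3 ← row3 − (1)·row1  ⇒  L[3][1]=1, U row3=(0, 0, 2, 2)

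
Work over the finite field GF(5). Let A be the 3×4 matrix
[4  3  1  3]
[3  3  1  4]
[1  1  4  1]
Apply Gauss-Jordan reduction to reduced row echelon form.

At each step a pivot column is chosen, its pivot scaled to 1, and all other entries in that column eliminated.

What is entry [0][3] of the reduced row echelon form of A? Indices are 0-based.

M[0][3] = 4

pivot(0,0)=4: scale R0 → (1, 2, 4, 2)
  clear (1,0): R1 −= (3)R0 → (0, 2, 4, 3)
  clear (2,0): R2 −= (1)R0 → (0, 4, 0, 4)
pivot(1,1)=2: scale R1 → (0, 1, 2, 4)
  clear (0,1): R0 −= (2)R1 → (1, 0, 0, 4)
  clear (2,1): R2 −= (4)R1 → (0, 0, 2, 3)
pivot(2,2)=2: scale R2 → (0, 0, 1, 4)
  clear (1,2): R1 −= (2)R2 → (0, 1, 0, 1)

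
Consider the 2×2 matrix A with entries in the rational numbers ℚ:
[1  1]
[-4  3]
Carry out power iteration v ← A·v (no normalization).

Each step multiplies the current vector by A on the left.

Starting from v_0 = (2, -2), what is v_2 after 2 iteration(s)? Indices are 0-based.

v_2 = (-14, -42)

v_0 = (2, -2).
v_1 = A·v_0 = (0, -14).
v_2 = A·v_1 = (-14, -42).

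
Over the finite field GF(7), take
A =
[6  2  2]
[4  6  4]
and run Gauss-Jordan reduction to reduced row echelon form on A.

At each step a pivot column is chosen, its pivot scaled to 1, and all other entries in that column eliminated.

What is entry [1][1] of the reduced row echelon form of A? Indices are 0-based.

M[1][1] = 0

pivot(0,0)=6: scale R0 → (1, 5, 5)
  clear (1,0): R1 −= (4)R0 → (0, 0, 5)
col 1: no nonzero at/below row 1; advance.
pivot(1,2)=5: scale R1 → (0, 0, 1)
  clear (0,2): R0 −= (5)R1 → (1, 5, 0)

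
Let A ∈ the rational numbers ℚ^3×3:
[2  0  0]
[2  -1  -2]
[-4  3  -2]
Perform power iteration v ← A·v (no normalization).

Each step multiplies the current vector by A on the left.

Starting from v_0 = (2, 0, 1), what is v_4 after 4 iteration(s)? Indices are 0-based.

v_0 = (2, 0, 1).
v_1 = A·v_0 = (4, 2, -10).
v_2 = A·v_1 = (8, 26, 10).
v_3 = A·v_2 = (16, -30, 26).
v_4 = A·v_3 = (32, 10, -206).

v_4 = (32, 10, -206)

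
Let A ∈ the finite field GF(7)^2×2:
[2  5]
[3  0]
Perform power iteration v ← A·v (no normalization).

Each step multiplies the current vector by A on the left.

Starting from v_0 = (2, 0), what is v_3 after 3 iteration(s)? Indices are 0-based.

v_3 = (3, 2)

v_0 = (2, 0).
v_1 = A·v_0 = (4, 6).
v_2 = A·v_1 = (3, 5).
v_3 = A·v_2 = (3, 2).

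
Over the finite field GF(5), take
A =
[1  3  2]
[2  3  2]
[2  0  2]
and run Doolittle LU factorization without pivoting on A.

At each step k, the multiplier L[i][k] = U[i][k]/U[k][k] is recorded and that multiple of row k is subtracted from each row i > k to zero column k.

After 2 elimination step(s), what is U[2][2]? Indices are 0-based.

[col 0] pivot 1
  R1 -= 2*R0 → (0, 2, 3)  (L[1][0] := 2)
  R2 -= 2*R0 → (0, 4, 3)  (L[2][0] := 2)
[col 1] pivot 2
  R2 -= 2*R1 → (0, 0, 2)  (L[2][1] := 2)

U[2][2] = 2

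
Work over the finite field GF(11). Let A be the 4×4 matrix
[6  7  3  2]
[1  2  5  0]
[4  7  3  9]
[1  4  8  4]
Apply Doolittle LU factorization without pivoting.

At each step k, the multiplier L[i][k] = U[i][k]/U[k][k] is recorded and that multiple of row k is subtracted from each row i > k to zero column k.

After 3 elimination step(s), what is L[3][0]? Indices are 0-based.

k=0: U[0][0]=6
  eliminate (1,0): mult=2, new row 1: (0, 10, 10, 7); set L[1][0]=2
  eliminate (2,0): mult=8, new row 2: (0, 6, 1, 4); set L[2][0]=8
  eliminate (3,0): mult=2, new row 3: (0, 1, 2, 0); set L[3][0]=2
k=1: U[1][1]=10
  eliminate (2,1): mult=5, new row 2: (0, 0, 6, 2); set L[2][1]=5
  eliminate (3,1): mult=10, new row 3: (0, 0, 1, 7); set L[3][1]=10
k=2: U[2][2]=6
  eliminate (3,2): mult=2, new row 3: (0, 0, 0, 3); set L[3][2]=2

L[3][0] = 2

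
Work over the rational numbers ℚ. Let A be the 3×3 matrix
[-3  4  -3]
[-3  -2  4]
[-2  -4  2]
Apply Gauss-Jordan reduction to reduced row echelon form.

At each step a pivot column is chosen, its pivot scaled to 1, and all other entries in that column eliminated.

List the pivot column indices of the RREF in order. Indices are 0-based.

[1] R0 /= -3  ⇒  (1, -4/3, 1)
     R1 -= -3·R0  ⇒  (0, -6, 7)
     R2 -= -2·R0  ⇒  (0, -20/3, 4)
[2] R1 /= -6  ⇒  (0, 1, -7/6)
     R0 -= -4/3·R1  ⇒  (1, 0, -5/9)
     R2 -= -20/3·R1  ⇒  (0, 0, -34/9)
[3] R2 /= -34/9  ⇒  (0, 0, 1)
     R0 -= -5/9·R2  ⇒  (1, 0, 0)
     R1 -= -7/6·R2  ⇒  (0, 1, 0)

pivot columns: 0, 1, 2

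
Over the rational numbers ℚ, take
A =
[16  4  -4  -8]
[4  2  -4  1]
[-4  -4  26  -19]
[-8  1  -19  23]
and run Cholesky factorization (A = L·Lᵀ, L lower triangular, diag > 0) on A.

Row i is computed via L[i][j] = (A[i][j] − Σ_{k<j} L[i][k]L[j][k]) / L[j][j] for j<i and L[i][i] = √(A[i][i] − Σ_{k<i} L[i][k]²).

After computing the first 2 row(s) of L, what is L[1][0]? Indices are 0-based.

L[1][0] = 1

Step 1: L[0][0] = √(16) = 4.
  L[1][0] = (4) / L[0][0] = 1.
Step 2: L[1][1] = √(1) = 1.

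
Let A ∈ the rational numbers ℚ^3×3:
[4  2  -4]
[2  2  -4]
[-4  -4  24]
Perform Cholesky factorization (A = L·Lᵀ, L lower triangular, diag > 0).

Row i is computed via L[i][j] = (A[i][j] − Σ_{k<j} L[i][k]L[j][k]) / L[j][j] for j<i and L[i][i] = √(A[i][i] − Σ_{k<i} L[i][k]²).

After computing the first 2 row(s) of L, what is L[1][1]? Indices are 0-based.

Step 1: L[0][0] = √(4) = 2.
  L[1][0] = (2) / L[0][0] = 1.
Step 2: L[1][1] = √(1) = 1.

L[1][1] = 1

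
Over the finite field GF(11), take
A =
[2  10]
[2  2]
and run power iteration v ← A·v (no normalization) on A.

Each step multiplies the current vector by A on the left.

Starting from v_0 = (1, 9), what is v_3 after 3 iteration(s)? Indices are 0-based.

v_0 = (1, 9).
v_1 = A·v_0 = (4, 9).
v_2 = A·v_1 = (10, 4).
v_3 = A·v_2 = (5, 6).

v_3 = (5, 6)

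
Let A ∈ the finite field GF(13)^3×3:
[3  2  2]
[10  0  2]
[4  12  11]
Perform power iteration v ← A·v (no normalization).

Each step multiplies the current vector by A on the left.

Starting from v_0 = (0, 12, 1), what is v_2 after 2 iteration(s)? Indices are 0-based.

v_2 = (2, 11, 0)

v_0 = (0, 12, 1).
v_1 = A·v_0 = (0, 2, 12).
v_2 = A·v_1 = (2, 11, 0).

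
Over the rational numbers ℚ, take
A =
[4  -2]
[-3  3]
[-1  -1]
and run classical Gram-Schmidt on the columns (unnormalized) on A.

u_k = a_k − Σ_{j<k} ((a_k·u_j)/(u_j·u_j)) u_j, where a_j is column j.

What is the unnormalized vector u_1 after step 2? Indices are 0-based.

Step 1: u_0 = a_0 = (4, -3, -1).
Step 2: u_1 = a_1 − (-8/13)·u_0 = (6/13, 15/13, -21/13).

u_1 = (6/13, 15/13, -21/13)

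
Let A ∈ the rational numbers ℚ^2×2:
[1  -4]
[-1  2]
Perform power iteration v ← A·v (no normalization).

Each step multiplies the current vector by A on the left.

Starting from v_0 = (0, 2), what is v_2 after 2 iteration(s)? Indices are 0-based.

v_0 = (0, 2).
v_1 = A·v_0 = (-8, 4).
v_2 = A·v_1 = (-24, 16).

v_2 = (-24, 16)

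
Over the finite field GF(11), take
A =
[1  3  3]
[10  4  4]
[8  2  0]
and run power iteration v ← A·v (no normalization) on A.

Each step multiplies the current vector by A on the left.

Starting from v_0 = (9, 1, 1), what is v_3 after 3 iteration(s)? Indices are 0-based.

v_0 = (9, 1, 1).
v_1 = A·v_0 = (4, 10, 8).
v_2 = A·v_1 = (3, 2, 8).
v_3 = A·v_2 = (0, 4, 6).

v_3 = (0, 4, 6)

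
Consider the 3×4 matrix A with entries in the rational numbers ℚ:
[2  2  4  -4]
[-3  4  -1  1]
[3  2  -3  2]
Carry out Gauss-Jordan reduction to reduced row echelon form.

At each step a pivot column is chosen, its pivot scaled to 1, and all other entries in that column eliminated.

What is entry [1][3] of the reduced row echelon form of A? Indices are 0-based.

M[1][3] = -5/58

pivot(0,0)=2: scale R0 → (1, 1, 2, -2)
  clear (1,0): R1 −= (-3)R0 → (0, 7, 5, -5)
  clear (2,0): R2 −= (3)R0 → (0, -1, -9, 8)
pivot(1,1)=7: scale R1 → (0, 1, 5/7, -5/7)
  clear (0,1): R0 −= (1)R1 → (1, 0, 9/7, -9/7)
  clear (2,1): R2 −= (-1)R1 → (0, 0, -58/7, 51/7)
pivot(2,2)=-58/7: scale R2 → (0, 0, 1, -51/58)
  clear (0,2): R0 −= (9/7)R2 → (1, 0, 0, -9/58)
  clear (1,2): R1 −= (5/7)R2 → (0, 1, 0, -5/58)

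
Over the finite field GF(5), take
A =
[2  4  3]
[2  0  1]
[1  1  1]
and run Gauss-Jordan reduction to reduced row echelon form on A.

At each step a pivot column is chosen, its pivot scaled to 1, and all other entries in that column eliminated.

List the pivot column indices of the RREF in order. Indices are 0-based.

pivot columns: 0, 1

pivot(0,0)=2: scale R0 → (1, 2, 4)
  clear (1,0): R1 −= (2)R0 → (0, 1, 3)
  clear (2,0): R2 −= (1)R0 → (0, 4, 2)
pivot(1,1)=1: scale R1 → (0, 1, 3)
  clear (0,1): R0 −= (2)R1 → (1, 0, 3)
  clear (2,1): R2 −= (4)R1 → (0, 0, 0)
col 2: no nonzero at/below row 2; advance.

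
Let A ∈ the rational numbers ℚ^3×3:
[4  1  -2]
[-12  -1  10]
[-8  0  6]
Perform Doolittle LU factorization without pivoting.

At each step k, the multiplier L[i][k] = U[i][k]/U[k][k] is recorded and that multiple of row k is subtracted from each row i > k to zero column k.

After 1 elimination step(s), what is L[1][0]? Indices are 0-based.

Step 1: pivot at (0,0) is 4.
  row1 ← row1 − (-3)·row0  ⇒  L[1][0]=-3, U row1=(0, 2, 4)
  row2 ← row2 − (-2)·row0  ⇒  L[2][0]=-2, U row2=(0, 2, 2)

L[1][0] = -3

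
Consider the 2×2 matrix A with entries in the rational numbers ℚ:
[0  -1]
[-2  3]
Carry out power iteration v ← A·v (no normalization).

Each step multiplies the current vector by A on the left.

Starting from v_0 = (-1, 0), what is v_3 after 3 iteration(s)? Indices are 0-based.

v_3 = (-6, 22)

v_0 = (-1, 0).
v_1 = A·v_0 = (0, 2).
v_2 = A·v_1 = (-2, 6).
v_3 = A·v_2 = (-6, 22).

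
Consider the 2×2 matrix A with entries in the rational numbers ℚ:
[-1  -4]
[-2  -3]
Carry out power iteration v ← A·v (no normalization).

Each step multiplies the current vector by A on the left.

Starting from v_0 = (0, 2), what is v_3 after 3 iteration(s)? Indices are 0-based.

v_0 = (0, 2).
v_1 = A·v_0 = (-8, -6).
v_2 = A·v_1 = (32, 34).
v_3 = A·v_2 = (-168, -166).

v_3 = (-168, -166)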